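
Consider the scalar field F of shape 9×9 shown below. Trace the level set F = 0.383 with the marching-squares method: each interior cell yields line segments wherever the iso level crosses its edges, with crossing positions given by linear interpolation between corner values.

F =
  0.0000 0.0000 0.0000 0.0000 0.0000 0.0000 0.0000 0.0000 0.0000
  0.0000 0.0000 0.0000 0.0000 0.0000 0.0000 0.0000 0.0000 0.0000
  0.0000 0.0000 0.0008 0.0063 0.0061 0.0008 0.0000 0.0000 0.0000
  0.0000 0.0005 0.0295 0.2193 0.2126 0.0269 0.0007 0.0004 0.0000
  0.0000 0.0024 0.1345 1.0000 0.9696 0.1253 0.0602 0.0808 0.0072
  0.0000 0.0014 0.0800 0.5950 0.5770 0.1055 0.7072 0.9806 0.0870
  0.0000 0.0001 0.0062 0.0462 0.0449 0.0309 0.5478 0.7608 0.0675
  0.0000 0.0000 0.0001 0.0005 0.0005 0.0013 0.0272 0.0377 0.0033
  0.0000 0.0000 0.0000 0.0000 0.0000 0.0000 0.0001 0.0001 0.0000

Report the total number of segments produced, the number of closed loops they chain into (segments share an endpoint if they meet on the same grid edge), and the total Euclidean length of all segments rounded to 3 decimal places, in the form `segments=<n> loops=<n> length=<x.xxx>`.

segments=16 loops=2 length=14.252

cell (3,2): code 0100 → (3.210,3.000)–(4.000,2.287)
cell (3,3): code 1100 → (3.225,4.000)–(3.210,3.000)
cell (3,4): code 1000 → (4.000,4.695)–(3.225,4.000)
cell (4,2): code 0110 → (4.000,2.287)–(5.000,2.588)
cell (4,4): code 1001 → (5.000,4.411)–(4.000,4.695)
cell (4,5): code 0100 → (4.499,6.000)–(5.000,5.461)
cell (4,6): code 1100 → (4.336,7.000)–(4.499,6.000)
cell (4,7): code 1000 → (5.000,7.669)–(4.336,7.000)
cell (5,2): code 0010 → (5.000,2.588)–(5.386,3.000)
cell (5,3): code 0011 → (5.386,3.000)–(5.365,4.000)
cell (5,4): code 0001 → (5.365,4.000)–(5.000,4.411)
cell (5,5): code 0110 → (5.000,5.461)–(6.000,5.681)
cell (5,7): code 1001 → (6.000,7.545)–(5.000,7.669)
cell (6,5): code 0010 → (6.000,5.681)–(6.317,6.000)
cell (6,6): code 0011 → (6.317,6.000)–(6.522,7.000)
cell (6,7): code 0001 → (6.522,7.000)–(6.000,7.545)
total: 16 segments, chained into 2 closed loop(s), length Σ = 14.251724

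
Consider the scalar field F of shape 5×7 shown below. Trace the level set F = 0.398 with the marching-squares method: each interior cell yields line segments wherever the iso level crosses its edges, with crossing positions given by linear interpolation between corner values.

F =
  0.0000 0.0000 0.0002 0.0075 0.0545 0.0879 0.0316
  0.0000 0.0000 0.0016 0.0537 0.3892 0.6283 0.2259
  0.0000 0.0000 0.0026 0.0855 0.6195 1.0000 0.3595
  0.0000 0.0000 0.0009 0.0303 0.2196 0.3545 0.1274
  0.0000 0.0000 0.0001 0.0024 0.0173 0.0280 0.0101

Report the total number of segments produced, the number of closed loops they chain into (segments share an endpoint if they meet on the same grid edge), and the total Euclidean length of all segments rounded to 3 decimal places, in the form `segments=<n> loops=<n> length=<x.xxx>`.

segments=8 loops=1 length=7.018

cell (0,4): code 0100 → (0.574,5.000)–(1.000,4.037)
cell (0,5): code 1000 → (1.000,5.572)–(0.574,5.000)
cell (1,3): code 0100 → (1.038,4.000)–(2.000,3.585)
cell (1,4): code 1110 → (1.000,4.037)–(1.038,4.000)
cell (1,5): code 1001 → (2.000,5.940)–(1.000,5.572)
cell (2,3): code 0010 → (2.000,3.585)–(2.554,4.000)
cell (2,4): code 0011 → (2.554,4.000)–(2.933,5.000)
cell (2,5): code 0001 → (2.933,5.000)–(2.000,5.940)
total: 8 segments, chained into 1 closed loop(s), length Σ = 7.018079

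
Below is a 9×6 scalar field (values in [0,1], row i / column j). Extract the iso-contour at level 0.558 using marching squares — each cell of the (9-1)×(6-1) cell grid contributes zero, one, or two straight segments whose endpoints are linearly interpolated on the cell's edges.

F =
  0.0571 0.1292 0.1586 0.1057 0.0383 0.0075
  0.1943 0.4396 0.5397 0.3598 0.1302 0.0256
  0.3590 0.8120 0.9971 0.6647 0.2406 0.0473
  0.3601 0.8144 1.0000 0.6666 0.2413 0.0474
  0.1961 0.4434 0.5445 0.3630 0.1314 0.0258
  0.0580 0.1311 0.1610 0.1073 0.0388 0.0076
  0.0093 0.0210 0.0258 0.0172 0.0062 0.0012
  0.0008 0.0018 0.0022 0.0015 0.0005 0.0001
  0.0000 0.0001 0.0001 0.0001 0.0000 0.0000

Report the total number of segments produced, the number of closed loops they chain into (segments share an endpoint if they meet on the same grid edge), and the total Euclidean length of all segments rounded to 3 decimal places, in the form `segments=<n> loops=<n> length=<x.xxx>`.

segments=10 loops=1 length=9.066

cell (1,0): code 0100 → (1.318,1.000)–(2.000,0.439)
cell (1,1): code 1100 → (1.040,2.000)–(1.318,1.000)
cell (1,2): code 1100 → (1.650,3.000)–(1.040,2.000)
cell (1,3): code 1000 → (2.000,3.252)–(1.650,3.000)
cell (2,0): code 0110 → (2.000,0.439)–(3.000,0.436)
cell (2,3): code 1001 → (3.000,3.255)–(2.000,3.252)
cell (3,0): code 0010 → (3.000,0.436)–(3.691,1.000)
cell (3,1): code 0011 → (3.691,1.000)–(3.970,2.000)
cell (3,2): code 0011 → (3.970,2.000)–(3.358,3.000)
cell (3,3): code 0001 → (3.358,3.000)–(3.000,3.255)
total: 10 segments, chained into 1 closed loop(s), length Σ = 9.066044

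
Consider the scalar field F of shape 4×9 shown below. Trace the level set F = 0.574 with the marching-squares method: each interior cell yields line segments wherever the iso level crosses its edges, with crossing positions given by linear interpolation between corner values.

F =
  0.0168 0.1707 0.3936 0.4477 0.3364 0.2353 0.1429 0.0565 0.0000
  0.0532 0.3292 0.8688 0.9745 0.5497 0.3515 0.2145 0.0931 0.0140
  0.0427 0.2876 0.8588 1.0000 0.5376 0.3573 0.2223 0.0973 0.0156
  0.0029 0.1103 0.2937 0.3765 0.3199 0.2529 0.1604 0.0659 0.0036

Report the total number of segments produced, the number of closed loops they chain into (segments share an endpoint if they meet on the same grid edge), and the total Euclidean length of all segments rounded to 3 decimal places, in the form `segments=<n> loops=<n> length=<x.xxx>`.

segments=8 loops=1 length=7.921

cell (0,1): code 0100 → (0.380,2.000)–(1.000,1.454)
cell (0,2): code 1100 → (0.240,3.000)–(0.380,2.000)
cell (0,3): code 1000 → (1.000,3.943)–(0.240,3.000)
cell (1,1): code 0110 → (1.000,1.454)–(2.000,1.501)
cell (1,3): code 1001 → (2.000,3.921)–(1.000,3.943)
cell (2,1): code 0010 → (2.000,1.501)–(2.504,2.000)
cell (2,2): code 0011 → (2.504,2.000)–(2.683,3.000)
cell (2,3): code 0001 → (2.683,3.000)–(2.000,3.921)
total: 8 segments, chained into 1 closed loop(s), length Σ = 7.920748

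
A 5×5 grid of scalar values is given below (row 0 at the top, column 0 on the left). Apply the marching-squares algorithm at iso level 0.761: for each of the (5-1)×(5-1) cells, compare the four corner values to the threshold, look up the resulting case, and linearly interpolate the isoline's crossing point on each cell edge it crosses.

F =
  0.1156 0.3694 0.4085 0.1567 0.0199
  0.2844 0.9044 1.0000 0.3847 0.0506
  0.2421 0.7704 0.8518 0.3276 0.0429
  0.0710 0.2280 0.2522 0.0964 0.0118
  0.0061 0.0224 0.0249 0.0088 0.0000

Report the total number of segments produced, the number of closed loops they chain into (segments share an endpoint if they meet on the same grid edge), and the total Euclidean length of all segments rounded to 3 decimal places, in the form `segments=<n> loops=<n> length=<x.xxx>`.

segments=8 loops=1 length=5.233

cell (0,0): code 0100 → (0.732,1.000)–(1.000,0.769)
cell (0,1): code 1100 → (0.596,2.000)–(0.732,1.000)
cell (0,2): code 1000 → (1.000,2.388)–(0.596,2.000)
cell (1,0): code 0110 → (1.000,0.769)–(2.000,0.982)
cell (1,2): code 1001 → (2.000,2.173)–(1.000,2.388)
cell (2,0): code 0010 → (2.000,0.982)–(2.017,1.000)
cell (2,1): code 0011 → (2.017,1.000)–(2.151,2.000)
cell (2,2): code 0001 → (2.151,2.000)–(2.000,2.173)
total: 8 segments, chained into 1 closed loop(s), length Σ = 5.233024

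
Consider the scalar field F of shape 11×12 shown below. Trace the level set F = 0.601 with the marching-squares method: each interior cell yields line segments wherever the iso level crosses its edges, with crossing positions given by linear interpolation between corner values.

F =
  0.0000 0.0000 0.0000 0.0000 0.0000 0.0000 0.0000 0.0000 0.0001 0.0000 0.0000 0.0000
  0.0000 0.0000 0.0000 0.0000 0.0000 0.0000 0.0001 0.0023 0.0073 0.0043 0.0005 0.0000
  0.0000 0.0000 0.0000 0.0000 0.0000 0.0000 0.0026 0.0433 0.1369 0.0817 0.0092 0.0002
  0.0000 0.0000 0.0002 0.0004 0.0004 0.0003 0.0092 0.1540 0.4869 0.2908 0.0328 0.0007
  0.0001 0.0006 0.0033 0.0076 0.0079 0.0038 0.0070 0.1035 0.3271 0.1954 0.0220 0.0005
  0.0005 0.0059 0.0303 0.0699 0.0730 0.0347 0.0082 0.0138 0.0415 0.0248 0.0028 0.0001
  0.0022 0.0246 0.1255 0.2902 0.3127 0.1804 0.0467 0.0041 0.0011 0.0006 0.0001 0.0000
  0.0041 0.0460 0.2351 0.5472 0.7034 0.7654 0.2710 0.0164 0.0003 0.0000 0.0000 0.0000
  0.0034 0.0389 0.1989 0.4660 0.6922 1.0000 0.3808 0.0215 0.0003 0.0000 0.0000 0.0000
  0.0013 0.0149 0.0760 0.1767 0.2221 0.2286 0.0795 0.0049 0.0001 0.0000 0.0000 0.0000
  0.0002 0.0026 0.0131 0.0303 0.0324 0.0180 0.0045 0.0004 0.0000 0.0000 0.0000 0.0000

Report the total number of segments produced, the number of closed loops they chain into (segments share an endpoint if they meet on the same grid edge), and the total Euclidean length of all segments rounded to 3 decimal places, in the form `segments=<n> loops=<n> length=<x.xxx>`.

cell (6,3): code 0100 → (6.738,4.000)–(7.000,3.344)
cell (6,4): code 1100 → (6.719,5.000)–(6.738,4.000)
cell (6,5): code 1000 → (7.000,5.333)–(6.719,5.000)
cell (7,3): code 0110 → (7.000,3.344)–(8.000,3.597)
cell (7,5): code 1001 → (8.000,5.644)–(7.000,5.333)
cell (8,3): code 0010 → (8.000,3.597)–(8.194,4.000)
cell (8,4): code 0011 → (8.194,4.000)–(8.517,5.000)
cell (8,5): code 0001 → (8.517,5.000)–(8.000,5.644)
total: 8 segments, chained into 1 closed loop(s), length Σ = 6.545096

segments=8 loops=1 length=6.545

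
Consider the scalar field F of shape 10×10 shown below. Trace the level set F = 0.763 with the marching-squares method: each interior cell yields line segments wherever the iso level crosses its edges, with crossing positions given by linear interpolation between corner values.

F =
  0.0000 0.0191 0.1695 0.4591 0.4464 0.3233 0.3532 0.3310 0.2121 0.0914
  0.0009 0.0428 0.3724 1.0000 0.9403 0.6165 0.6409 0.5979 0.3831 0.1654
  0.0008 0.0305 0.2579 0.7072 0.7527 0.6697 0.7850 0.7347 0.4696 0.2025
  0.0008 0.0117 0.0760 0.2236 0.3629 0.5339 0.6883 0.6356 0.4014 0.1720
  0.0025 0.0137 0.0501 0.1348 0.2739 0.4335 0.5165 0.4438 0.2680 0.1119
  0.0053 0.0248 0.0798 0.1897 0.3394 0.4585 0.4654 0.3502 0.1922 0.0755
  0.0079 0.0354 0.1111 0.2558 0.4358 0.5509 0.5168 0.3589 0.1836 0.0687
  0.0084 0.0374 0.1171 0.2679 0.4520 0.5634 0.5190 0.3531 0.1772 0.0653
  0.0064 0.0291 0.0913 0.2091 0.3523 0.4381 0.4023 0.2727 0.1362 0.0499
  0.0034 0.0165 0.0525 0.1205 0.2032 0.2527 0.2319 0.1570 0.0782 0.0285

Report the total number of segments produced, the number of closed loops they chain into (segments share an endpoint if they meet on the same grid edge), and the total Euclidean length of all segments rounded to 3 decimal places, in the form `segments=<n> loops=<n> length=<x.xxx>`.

cell (0,2): code 0100 → (0.562,3.000)–(1.000,2.622)
cell (0,3): code 1100 → (0.641,4.000)–(0.562,3.000)
cell (0,4): code 1000 → (1.000,4.548)–(0.641,4.000)
cell (1,2): code 0010 → (1.000,2.622)–(1.809,3.000)
cell (1,3): code 0011 → (1.809,3.000)–(1.945,4.000)
cell (1,4): code 0001 → (1.945,4.000)–(1.000,4.548)
cell (1,5): code 0100 → (1.847,6.000)–(2.000,5.809)
cell (1,6): code 1000 → (2.000,6.437)–(1.847,6.000)
cell (2,5): code 0010 → (2.000,5.809)–(2.228,6.000)
cell (2,6): code 0001 → (2.228,6.000)–(2.000,6.437)
total: 10 segments, chained into 2 closed loop(s), length Σ = 6.728471

segments=10 loops=2 length=6.728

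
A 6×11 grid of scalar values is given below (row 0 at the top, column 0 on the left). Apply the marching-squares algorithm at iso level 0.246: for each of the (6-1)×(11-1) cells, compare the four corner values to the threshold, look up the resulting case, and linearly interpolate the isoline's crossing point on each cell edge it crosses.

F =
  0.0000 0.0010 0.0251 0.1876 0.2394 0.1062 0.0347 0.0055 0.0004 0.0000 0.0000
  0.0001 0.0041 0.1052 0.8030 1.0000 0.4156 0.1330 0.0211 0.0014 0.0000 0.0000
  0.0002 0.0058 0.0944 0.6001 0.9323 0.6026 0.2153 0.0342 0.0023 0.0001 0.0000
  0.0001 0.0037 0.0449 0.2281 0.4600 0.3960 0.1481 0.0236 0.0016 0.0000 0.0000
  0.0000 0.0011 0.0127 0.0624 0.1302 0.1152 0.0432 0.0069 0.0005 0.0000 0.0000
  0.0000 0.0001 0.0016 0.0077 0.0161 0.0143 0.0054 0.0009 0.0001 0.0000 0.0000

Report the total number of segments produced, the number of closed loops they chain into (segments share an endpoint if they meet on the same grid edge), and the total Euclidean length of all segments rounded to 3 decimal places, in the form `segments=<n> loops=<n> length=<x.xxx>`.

segments=12 loops=1 length=11.435

cell (0,2): code 0100 → (0.095,3.000)–(1.000,2.202)
cell (0,3): code 1100 → (0.009,4.000)–(0.095,3.000)
cell (0,4): code 1100 → (0.452,5.000)–(0.009,4.000)
cell (0,5): code 1000 → (1.000,5.600)–(0.452,5.000)
cell (1,2): code 0110 → (1.000,2.202)–(2.000,2.300)
cell (1,5): code 1001 → (2.000,5.921)–(1.000,5.600)
cell (2,2): code 0010 → (2.000,2.300)–(2.952,3.000)
cell (2,3): code 0111 → (2.952,3.000)–(3.000,3.077)
cell (2,5): code 1001 → (3.000,5.605)–(2.000,5.921)
cell (3,3): code 0010 → (3.000,3.077)–(3.649,4.000)
cell (3,4): code 0011 → (3.649,4.000)–(3.534,5.000)
cell (3,5): code 0001 → (3.534,5.000)–(3.000,5.605)
total: 12 segments, chained into 1 closed loop(s), length Σ = 11.435122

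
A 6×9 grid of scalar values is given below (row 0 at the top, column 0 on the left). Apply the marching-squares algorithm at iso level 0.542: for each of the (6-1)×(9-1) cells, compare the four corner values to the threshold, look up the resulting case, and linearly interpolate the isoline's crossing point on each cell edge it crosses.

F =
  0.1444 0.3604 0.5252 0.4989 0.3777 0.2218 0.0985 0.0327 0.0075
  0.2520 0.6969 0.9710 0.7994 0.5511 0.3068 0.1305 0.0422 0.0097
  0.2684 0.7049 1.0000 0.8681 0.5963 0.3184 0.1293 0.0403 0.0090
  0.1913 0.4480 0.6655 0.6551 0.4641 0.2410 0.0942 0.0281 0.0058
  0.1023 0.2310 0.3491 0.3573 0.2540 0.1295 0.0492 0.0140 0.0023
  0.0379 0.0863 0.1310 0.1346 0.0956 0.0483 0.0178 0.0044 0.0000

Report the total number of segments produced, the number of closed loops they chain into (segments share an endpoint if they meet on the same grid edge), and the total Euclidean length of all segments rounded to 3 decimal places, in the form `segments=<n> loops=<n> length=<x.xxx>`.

cell (0,0): code 0100 → (0.540,1.000)–(1.000,0.652)
cell (0,1): code 1100 → (0.038,2.000)–(0.540,1.000)
cell (0,2): code 1100 → (0.143,3.000)–(0.038,2.000)
cell (0,3): code 1100 → (0.948,4.000)–(0.143,3.000)
cell (0,4): code 1000 → (1.000,4.037)–(0.948,4.000)
cell (1,0): code 0110 → (1.000,0.652)–(2.000,0.627)
cell (1,4): code 1001 → (2.000,4.195)–(1.000,4.037)
cell (2,0): code 0010 → (2.000,0.627)–(2.634,1.000)
cell (2,1): code 0111 → (2.634,1.000)–(3.000,1.432)
cell (2,3): code 1011 → (3.000,3.592)–(2.411,4.000)
cell (2,4): code 0001 → (2.411,4.000)–(2.000,4.195)
cell (3,1): code 0010 → (3.000,1.432)–(3.390,2.000)
cell (3,2): code 0011 → (3.390,2.000)–(3.380,3.000)
cell (3,3): code 0001 → (3.380,3.000)–(3.000,3.592)
total: 14 segments, chained into 1 closed loop(s), length Σ = 10.928044

segments=14 loops=1 length=10.928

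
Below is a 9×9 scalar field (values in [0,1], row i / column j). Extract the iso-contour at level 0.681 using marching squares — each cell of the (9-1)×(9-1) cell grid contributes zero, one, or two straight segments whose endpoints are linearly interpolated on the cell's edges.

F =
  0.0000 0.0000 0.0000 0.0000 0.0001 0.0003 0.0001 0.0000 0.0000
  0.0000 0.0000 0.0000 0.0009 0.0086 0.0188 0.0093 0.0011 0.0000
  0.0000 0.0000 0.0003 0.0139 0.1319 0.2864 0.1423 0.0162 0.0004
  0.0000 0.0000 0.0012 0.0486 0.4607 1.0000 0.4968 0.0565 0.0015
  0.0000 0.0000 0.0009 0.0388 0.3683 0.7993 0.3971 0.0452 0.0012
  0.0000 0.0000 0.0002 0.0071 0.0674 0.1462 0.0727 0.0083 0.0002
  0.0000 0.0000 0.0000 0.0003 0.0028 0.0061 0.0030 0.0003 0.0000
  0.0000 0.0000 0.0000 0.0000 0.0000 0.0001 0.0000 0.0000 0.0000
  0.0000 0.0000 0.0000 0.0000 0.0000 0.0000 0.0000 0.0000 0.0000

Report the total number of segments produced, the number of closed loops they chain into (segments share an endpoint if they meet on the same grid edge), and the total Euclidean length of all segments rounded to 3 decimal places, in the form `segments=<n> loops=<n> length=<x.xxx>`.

segments=6 loops=1 length=4.297

cell (2,4): code 0100 → (2.553,5.000)–(3.000,4.408)
cell (2,5): code 1000 → (3.000,5.634)–(2.553,5.000)
cell (3,4): code 0110 → (3.000,4.408)–(4.000,4.726)
cell (3,5): code 1001 → (4.000,5.294)–(3.000,5.634)
cell (4,4): code 0010 → (4.000,4.726)–(4.181,5.000)
cell (4,5): code 0001 → (4.181,5.000)–(4.000,5.294)
total: 6 segments, chained into 1 closed loop(s), length Σ = 4.296636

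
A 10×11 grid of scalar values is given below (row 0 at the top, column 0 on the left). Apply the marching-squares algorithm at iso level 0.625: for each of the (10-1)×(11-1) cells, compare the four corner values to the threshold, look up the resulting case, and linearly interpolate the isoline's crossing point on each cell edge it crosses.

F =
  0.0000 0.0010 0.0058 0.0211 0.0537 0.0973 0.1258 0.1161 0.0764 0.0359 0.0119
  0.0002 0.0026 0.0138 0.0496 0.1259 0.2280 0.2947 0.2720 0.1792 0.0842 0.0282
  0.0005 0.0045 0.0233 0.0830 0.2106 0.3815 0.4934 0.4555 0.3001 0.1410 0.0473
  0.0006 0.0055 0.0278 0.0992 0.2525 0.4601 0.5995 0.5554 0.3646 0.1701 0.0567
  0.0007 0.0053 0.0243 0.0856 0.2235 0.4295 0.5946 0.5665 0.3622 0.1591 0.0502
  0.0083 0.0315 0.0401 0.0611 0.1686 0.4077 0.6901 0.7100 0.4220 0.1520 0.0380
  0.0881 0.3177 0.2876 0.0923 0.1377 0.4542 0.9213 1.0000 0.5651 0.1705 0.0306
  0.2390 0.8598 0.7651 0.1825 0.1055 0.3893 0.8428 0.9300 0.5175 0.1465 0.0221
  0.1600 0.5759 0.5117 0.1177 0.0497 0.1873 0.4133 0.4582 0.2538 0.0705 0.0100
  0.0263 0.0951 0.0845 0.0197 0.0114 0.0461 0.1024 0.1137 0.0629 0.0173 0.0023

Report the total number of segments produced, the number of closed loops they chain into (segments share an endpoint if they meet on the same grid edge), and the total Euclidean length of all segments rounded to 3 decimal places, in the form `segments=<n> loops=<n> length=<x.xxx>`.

cell (4,5): code 0100 → (4.318,6.000)–(5.000,5.769)
cell (4,6): code 1100 → (4.408,7.000)–(4.318,6.000)
cell (4,7): code 1000 → (5.000,7.295)–(4.408,7.000)
cell (5,5): code 0110 → (5.000,5.769)–(6.000,5.366)
cell (5,7): code 1001 → (6.000,7.862)–(5.000,7.295)
cell (6,0): code 0100 → (6.567,1.000)–(7.000,0.622)
cell (6,1): code 1100 → (6.707,2.000)–(6.567,1.000)
cell (6,2): code 1000 → (7.000,2.240)–(6.707,2.000)
cell (6,5): code 0110 → (6.000,5.366)–(7.000,5.520)
cell (6,7): code 1001 → (7.000,7.739)–(6.000,7.862)
cell (7,0): code 0010 → (7.000,0.622)–(7.827,1.000)
cell (7,1): code 0011 → (7.827,1.000)–(7.553,2.000)
cell (7,2): code 0001 → (7.553,2.000)–(7.000,2.240)
cell (7,5): code 0010 → (7.000,5.520)–(7.507,6.000)
cell (7,6): code 0011 → (7.507,6.000)–(7.646,7.000)
cell (7,7): code 0001 → (7.646,7.000)–(7.000,7.739)
total: 16 segments, chained into 2 closed loop(s), length Σ = 13.836363

segments=16 loops=2 length=13.836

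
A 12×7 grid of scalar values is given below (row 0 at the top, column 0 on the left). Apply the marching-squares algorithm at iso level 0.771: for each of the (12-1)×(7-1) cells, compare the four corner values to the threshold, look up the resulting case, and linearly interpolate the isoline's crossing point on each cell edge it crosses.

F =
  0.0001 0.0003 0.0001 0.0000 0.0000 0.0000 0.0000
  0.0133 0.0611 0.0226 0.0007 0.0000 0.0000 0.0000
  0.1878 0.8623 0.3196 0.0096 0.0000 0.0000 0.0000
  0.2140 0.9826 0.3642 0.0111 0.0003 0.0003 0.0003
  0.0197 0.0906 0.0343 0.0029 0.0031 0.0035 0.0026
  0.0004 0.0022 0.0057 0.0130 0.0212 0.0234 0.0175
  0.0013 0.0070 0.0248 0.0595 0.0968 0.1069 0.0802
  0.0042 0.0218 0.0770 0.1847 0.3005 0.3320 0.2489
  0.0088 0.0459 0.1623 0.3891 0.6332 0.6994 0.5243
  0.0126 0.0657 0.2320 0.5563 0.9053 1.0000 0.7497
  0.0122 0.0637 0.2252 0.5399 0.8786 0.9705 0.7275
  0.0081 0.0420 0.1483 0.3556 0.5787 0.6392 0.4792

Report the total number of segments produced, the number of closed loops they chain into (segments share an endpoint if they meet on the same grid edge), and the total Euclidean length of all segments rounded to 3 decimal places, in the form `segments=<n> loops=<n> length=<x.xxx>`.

cell (1,0): code 0100 → (1.886,1.000)–(2.000,0.865)
cell (1,1): code 1000 → (2.000,1.168)–(1.886,1.000)
cell (2,0): code 0110 → (2.000,0.865)–(3.000,0.725)
cell (2,1): code 1001 → (3.000,1.342)–(2.000,1.168)
cell (3,0): code 0010 → (3.000,0.725)–(3.237,1.000)
cell (3,1): code 0001 → (3.237,1.000)–(3.000,1.342)
cell (8,3): code 0100 → (8.506,4.000)–(9.000,3.615)
cell (8,4): code 1100 → (8.238,5.000)–(8.506,4.000)
cell (8,5): code 1000 → (9.000,5.915)–(8.238,5.000)
cell (9,3): code 0110 → (9.000,3.615)–(10.000,3.682)
cell (9,5): code 1001 → (10.000,5.821)–(9.000,5.915)
cell (10,3): code 0010 → (10.000,3.682)–(10.359,4.000)
cell (10,4): code 0011 → (10.359,4.000)–(10.602,5.000)
cell (10,5): code 0001 → (10.602,5.000)–(10.000,5.821)
total: 14 segments, chained into 2 closed loop(s), length Σ = 10.569629

segments=14 loops=2 length=10.570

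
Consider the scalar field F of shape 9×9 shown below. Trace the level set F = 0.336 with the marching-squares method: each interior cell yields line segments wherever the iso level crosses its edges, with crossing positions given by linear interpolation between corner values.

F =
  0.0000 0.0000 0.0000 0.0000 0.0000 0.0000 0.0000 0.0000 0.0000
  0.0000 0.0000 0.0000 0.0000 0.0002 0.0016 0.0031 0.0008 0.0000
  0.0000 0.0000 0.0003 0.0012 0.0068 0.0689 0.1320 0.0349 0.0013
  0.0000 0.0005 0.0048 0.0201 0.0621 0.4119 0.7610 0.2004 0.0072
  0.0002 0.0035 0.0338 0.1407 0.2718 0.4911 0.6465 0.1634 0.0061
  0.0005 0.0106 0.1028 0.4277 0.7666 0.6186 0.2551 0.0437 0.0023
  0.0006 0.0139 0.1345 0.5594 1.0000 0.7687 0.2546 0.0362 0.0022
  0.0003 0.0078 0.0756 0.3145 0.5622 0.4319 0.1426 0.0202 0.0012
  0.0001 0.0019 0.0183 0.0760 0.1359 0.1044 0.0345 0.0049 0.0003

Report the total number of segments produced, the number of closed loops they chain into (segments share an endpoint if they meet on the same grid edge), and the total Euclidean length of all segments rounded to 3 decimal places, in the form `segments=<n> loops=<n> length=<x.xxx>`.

cell (2,4): code 0100 → (2.779,5.000)–(3.000,4.783)
cell (2,5): code 1100 → (2.324,6.000)–(2.779,5.000)
cell (2,6): code 1000 → (3.000,6.758)–(2.324,6.000)
cell (3,4): code 0110 → (3.000,4.783)–(4.000,4.293)
cell (3,6): code 1001 → (4.000,6.643)–(3.000,6.758)
cell (4,2): code 0100 → (4.680,3.000)–(5.000,2.718)
cell (4,3): code 1100 → (4.130,4.000)–(4.680,3.000)
cell (4,4): code 1110 → (4.000,4.293)–(4.130,4.000)
cell (4,5): code 1011 → (5.000,5.777)–(4.793,6.000)
cell (4,6): code 0001 → (4.793,6.000)–(4.000,6.643)
cell (5,2): code 0110 → (5.000,2.718)–(6.000,2.474)
cell (5,5): code 1001 → (6.000,5.842)–(5.000,5.777)
cell (6,2): code 0010 → (6.000,2.474)–(6.912,3.000)
cell (6,3): code 0111 → (6.912,3.000)–(7.000,3.087)
cell (6,5): code 1001 → (7.000,5.331)–(6.000,5.842)
cell (7,3): code 0010 → (7.000,3.087)–(7.531,4.000)
cell (7,4): code 0011 → (7.531,4.000)–(7.293,5.000)
cell (7,5): code 0001 → (7.293,5.000)–(7.000,5.331)
total: 18 segments, chained into 1 closed loop(s), length Σ = 14.613666

segments=18 loops=1 length=14.614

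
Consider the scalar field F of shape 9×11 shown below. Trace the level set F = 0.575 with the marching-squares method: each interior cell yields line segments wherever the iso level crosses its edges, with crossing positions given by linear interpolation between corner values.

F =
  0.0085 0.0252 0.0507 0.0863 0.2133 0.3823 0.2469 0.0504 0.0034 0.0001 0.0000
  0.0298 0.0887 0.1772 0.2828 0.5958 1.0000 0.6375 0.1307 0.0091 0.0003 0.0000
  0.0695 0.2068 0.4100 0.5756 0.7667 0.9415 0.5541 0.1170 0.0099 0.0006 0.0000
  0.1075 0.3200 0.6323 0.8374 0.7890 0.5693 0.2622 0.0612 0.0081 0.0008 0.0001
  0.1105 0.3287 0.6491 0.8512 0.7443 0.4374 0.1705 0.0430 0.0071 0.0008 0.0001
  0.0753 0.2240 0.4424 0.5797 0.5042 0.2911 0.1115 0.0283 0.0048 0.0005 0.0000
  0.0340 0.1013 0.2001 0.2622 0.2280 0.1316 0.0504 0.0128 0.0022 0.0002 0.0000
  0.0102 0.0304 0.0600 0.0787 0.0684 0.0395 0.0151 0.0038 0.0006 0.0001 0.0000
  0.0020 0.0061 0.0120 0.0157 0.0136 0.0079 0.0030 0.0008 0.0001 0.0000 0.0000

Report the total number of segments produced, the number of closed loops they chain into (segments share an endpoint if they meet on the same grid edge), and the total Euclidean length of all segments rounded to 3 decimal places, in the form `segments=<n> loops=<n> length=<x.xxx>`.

segments=20 loops=1 length=13.596

cell (0,3): code 0100 → (0.946,4.000)–(1.000,3.934)
cell (0,4): code 1100 → (0.312,5.000)–(0.946,4.000)
cell (0,5): code 1100 → (0.840,6.000)–(0.312,5.000)
cell (0,6): code 1000 → (1.000,6.123)–(0.840,6.000)
cell (1,2): code 0100 → (1.998,3.000)–(2.000,2.996)
cell (1,3): code 1110 → (1.000,3.934)–(1.998,3.000)
cell (1,5): code 1011 → (2.000,5.946)–(1.749,6.000)
cell (1,6): code 0001 → (1.749,6.000)–(1.000,6.123)
cell (2,1): code 0100 → (2.742,2.000)–(3.000,1.817)
cell (2,2): code 1110 → (2.000,2.996)–(2.742,2.000)
cell (2,4): code 1011 → (3.000,4.974)–(2.985,5.000)
cell (2,5): code 0001 → (2.985,5.000)–(2.000,5.946)
cell (3,1): code 0110 → (3.000,1.817)–(4.000,1.769)
cell (3,4): code 1001 → (4.000,4.552)–(3.000,4.974)
cell (4,1): code 0010 → (4.000,1.769)–(4.358,2.000)
cell (4,2): code 0111 → (4.358,2.000)–(5.000,2.966)
cell (4,3): code 1011 → (5.000,3.062)–(4.705,4.000)
cell (4,4): code 0001 → (4.705,4.000)–(4.000,4.552)
cell (5,2): code 0010 → (5.000,2.966)–(5.015,3.000)
cell (5,3): code 0001 → (5.015,3.000)–(5.000,3.062)
total: 20 segments, chained into 1 closed loop(s), length Σ = 13.595891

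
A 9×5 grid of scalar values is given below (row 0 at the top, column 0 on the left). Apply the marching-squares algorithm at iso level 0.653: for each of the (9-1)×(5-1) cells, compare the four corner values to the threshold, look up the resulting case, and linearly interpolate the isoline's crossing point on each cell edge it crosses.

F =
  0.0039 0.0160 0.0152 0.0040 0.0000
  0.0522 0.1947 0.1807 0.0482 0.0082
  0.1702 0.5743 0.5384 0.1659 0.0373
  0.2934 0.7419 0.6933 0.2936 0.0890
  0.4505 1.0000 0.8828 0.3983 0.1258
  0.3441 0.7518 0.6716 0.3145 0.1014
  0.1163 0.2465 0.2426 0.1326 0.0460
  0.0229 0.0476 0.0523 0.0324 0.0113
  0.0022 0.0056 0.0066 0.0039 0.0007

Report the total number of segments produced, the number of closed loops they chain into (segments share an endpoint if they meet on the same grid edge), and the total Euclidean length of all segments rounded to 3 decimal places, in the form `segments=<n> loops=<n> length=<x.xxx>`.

segments=10 loops=1 length=7.588

cell (2,0): code 0100 → (2.470,1.000)–(3.000,0.802)
cell (2,1): code 1100 → (2.740,2.000)–(2.470,1.000)
cell (2,2): code 1000 → (3.000,2.101)–(2.740,2.000)
cell (3,0): code 0110 → (3.000,0.802)–(4.000,0.369)
cell (3,2): code 1001 → (4.000,2.474)–(3.000,2.101)
cell (4,0): code 0110 → (4.000,0.369)–(5.000,0.758)
cell (4,2): code 1001 → (5.000,2.052)–(4.000,2.474)
cell (5,0): code 0010 → (5.000,0.758)–(5.196,1.000)
cell (5,1): code 0011 → (5.196,1.000)–(5.043,2.000)
cell (5,2): code 0001 → (5.043,2.000)–(5.000,2.052)
total: 10 segments, chained into 1 closed loop(s), length Σ = 7.587639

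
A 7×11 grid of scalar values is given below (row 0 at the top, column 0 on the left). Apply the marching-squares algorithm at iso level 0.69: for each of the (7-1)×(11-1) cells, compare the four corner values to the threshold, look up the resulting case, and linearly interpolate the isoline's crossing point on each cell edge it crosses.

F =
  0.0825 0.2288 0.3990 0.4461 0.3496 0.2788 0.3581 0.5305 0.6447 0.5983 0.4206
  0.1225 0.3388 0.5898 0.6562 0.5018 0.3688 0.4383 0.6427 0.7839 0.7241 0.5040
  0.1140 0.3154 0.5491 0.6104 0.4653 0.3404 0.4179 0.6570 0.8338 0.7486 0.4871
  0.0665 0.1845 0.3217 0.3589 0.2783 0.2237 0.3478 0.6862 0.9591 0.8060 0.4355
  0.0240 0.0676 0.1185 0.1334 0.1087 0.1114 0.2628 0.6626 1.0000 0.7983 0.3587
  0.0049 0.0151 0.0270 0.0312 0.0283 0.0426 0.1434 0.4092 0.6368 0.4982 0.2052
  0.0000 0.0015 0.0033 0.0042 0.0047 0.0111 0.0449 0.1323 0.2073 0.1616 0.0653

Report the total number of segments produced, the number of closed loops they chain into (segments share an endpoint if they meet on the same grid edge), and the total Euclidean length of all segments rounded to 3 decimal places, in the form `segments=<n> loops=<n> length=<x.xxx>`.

segments=12 loops=1 length=11.180

cell (0,7): code 0100 → (0.325,8.000)–(1.000,7.335)
cell (0,8): code 1100 → (0.729,9.000)–(0.325,8.000)
cell (0,9): code 1000 → (1.000,9.155)–(0.729,9.000)
cell (1,7): code 0110 → (1.000,7.335)–(2.000,7.187)
cell (1,9): code 1001 → (2.000,9.224)–(1.000,9.155)
cell (2,7): code 0110 → (2.000,7.187)–(3.000,7.014)
cell (2,9): code 1001 → (3.000,9.313)–(2.000,9.224)
cell (3,7): code 0110 → (3.000,7.014)–(4.000,7.081)
cell (3,9): code 1001 → (4.000,9.246)–(3.000,9.313)
cell (4,7): code 0010 → (4.000,7.081)–(4.854,8.000)
cell (4,8): code 0011 → (4.854,8.000)–(4.361,9.000)
cell (4,9): code 0001 → (4.361,9.000)–(4.000,9.246)
total: 12 segments, chained into 1 closed loop(s), length Σ = 11.180166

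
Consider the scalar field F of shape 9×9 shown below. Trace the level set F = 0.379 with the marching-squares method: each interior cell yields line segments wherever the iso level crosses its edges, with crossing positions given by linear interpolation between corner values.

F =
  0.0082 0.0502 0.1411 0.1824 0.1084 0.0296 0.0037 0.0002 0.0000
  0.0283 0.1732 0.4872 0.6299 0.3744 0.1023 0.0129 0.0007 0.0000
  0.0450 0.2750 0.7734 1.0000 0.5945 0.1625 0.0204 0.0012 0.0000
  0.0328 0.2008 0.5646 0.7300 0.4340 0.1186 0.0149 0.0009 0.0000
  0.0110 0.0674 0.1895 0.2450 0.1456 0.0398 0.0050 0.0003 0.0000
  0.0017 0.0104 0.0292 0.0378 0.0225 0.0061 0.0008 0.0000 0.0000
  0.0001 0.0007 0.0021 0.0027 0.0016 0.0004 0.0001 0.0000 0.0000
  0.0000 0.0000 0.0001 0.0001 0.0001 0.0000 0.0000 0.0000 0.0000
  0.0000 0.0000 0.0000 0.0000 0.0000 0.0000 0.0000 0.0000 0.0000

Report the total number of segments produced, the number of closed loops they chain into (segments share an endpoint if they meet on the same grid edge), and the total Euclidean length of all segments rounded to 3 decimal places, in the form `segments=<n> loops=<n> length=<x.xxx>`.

cell (0,1): code 0100 → (0.687,2.000)–(1.000,1.655)
cell (0,2): code 1100 → (0.439,3.000)–(0.687,2.000)
cell (0,3): code 1000 → (1.000,3.982)–(0.439,3.000)
cell (1,1): code 0110 → (1.000,1.655)–(2.000,1.209)
cell (1,3): code 1101 → (1.021,4.000)–(1.000,3.982)
cell (1,4): code 1000 → (2.000,4.499)–(1.021,4.000)
cell (2,1): code 0110 → (2.000,1.209)–(3.000,1.490)
cell (2,4): code 1001 → (3.000,4.174)–(2.000,4.499)
cell (3,1): code 0010 → (3.000,1.490)–(3.495,2.000)
cell (3,2): code 0011 → (3.495,2.000)–(3.724,3.000)
cell (3,3): code 0011 → (3.724,3.000)–(3.191,4.000)
cell (3,4): code 0001 → (3.191,4.000)–(3.000,4.174)
total: 12 segments, chained into 1 closed loop(s), length Σ = 10.066307

segments=12 loops=1 length=10.066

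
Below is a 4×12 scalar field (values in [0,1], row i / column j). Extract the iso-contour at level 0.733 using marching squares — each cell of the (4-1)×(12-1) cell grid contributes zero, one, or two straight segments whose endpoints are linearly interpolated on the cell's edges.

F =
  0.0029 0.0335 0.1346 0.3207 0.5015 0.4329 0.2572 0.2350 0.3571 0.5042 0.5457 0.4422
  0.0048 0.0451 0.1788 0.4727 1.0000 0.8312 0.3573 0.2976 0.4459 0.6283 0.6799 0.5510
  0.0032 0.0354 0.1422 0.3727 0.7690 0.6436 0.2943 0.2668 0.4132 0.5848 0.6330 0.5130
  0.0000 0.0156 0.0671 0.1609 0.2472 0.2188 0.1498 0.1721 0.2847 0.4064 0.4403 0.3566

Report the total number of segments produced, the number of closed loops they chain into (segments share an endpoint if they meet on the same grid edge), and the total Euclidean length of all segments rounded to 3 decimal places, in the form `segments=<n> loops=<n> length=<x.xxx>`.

cell (0,3): code 0100 → (0.464,4.000)–(1.000,3.494)
cell (0,4): code 1100 → (0.753,5.000)–(0.464,4.000)
cell (0,5): code 1000 → (1.000,5.207)–(0.753,5.000)
cell (1,3): code 0110 → (1.000,3.494)–(2.000,3.909)
cell (1,4): code 1011 → (2.000,4.287)–(1.523,5.000)
cell (1,5): code 0001 → (1.523,5.000)–(1.000,5.207)
cell (2,3): code 0010 → (2.000,3.909)–(2.069,4.000)
cell (2,4): code 0001 → (2.069,4.000)–(2.000,4.287)
total: 8 segments, chained into 1 closed loop(s), length Σ = 5.012786

segments=8 loops=1 length=5.013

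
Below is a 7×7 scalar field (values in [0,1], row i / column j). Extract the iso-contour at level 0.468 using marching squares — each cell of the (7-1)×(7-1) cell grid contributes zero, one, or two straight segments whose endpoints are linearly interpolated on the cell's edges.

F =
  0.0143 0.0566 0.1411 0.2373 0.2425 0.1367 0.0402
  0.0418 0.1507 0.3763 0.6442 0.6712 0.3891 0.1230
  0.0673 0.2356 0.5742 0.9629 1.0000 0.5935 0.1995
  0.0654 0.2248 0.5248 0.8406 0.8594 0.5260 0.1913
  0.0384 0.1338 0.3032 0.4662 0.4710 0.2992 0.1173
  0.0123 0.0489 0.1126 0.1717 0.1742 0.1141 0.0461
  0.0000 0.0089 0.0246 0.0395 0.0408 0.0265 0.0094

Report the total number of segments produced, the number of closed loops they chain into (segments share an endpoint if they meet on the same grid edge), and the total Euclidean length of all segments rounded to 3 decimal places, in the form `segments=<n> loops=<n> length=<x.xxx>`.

cell (0,2): code 0100 → (0.567,3.000)–(1.000,2.342)
cell (0,3): code 1100 → (0.526,4.000)–(0.567,3.000)
cell (0,4): code 1000 → (1.000,4.720)–(0.526,4.000)
cell (1,1): code 0100 → (1.463,2.000)–(2.000,1.686)
cell (1,2): code 1110 → (1.000,2.342)–(1.463,2.000)
cell (1,4): code 1101 → (1.386,5.000)–(1.000,4.720)
cell (1,5): code 1000 → (2.000,5.319)–(1.386,5.000)
cell (2,1): code 0110 → (2.000,1.686)–(3.000,1.811)
cell (2,5): code 1001 → (3.000,5.173)–(2.000,5.319)
cell (3,1): code 0010 → (3.000,1.811)–(3.256,2.000)
cell (3,2): code 0011 → (3.256,2.000)–(3.995,3.000)
cell (3,3): code 0111 → (3.995,3.000)–(4.000,3.375)
cell (3,4): code 1011 → (4.000,4.017)–(3.256,5.000)
cell (3,5): code 0001 → (3.256,5.000)–(3.000,5.173)
cell (4,3): code 0010 → (4.000,3.375)–(4.010,4.000)
cell (4,4): code 0001 → (4.010,4.000)–(4.000,4.017)
total: 16 segments, chained into 1 closed loop(s), length Σ = 11.158626

segments=16 loops=1 length=11.159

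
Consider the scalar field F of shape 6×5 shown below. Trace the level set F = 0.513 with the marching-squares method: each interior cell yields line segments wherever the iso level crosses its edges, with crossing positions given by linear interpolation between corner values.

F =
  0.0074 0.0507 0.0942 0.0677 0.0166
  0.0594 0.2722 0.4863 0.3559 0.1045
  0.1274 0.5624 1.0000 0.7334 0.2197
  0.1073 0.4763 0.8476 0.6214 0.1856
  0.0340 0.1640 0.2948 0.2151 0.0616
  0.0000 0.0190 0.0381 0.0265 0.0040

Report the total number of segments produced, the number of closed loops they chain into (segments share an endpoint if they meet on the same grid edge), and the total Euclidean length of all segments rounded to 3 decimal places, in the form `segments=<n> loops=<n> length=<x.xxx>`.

segments=10 loops=1 length=7.805

cell (1,0): code 0100 → (1.830,1.000)–(2.000,0.886)
cell (1,1): code 1100 → (1.052,2.000)–(1.830,1.000)
cell (1,2): code 1100 → (1.416,3.000)–(1.052,2.000)
cell (1,3): code 1000 → (2.000,3.429)–(1.416,3.000)
cell (2,0): code 0010 → (2.000,0.886)–(2.574,1.000)
cell (2,1): code 0111 → (2.574,1.000)–(3.000,1.099)
cell (2,3): code 1001 → (3.000,3.249)–(2.000,3.429)
cell (3,1): code 0010 → (3.000,1.099)–(3.605,2.000)
cell (3,2): code 0011 → (3.605,2.000)–(3.267,3.000)
cell (3,3): code 0001 → (3.267,3.000)–(3.000,3.249)
total: 10 segments, chained into 1 closed loop(s), length Σ = 7.804916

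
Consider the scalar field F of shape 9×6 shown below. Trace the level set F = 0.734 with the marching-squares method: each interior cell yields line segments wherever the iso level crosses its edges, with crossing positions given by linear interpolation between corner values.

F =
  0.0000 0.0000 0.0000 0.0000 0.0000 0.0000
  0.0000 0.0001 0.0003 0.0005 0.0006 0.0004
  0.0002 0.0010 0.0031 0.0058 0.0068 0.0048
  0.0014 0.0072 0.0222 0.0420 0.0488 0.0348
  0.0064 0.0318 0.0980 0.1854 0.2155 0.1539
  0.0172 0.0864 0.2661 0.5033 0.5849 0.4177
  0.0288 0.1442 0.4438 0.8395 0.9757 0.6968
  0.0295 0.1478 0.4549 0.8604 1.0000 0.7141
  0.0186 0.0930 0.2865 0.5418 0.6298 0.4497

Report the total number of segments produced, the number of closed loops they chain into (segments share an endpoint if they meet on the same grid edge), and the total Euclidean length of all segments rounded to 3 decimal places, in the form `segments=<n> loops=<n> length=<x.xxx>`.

cell (5,2): code 0100 → (5.686,3.000)–(6.000,2.733)
cell (5,3): code 1100 → (5.382,4.000)–(5.686,3.000)
cell (5,4): code 1000 → (6.000,4.867)–(5.382,4.000)
cell (6,2): code 0110 → (6.000,2.733)–(7.000,2.688)
cell (6,4): code 1001 → (7.000,4.930)–(6.000,4.867)
cell (7,2): code 0010 → (7.000,2.688)–(7.397,3.000)
cell (7,3): code 0011 → (7.397,3.000)–(7.719,4.000)
cell (7,4): code 0001 → (7.719,4.000)–(7.000,4.930)
total: 8 segments, chained into 1 closed loop(s), length Σ = 7.255477

segments=8 loops=1 length=7.255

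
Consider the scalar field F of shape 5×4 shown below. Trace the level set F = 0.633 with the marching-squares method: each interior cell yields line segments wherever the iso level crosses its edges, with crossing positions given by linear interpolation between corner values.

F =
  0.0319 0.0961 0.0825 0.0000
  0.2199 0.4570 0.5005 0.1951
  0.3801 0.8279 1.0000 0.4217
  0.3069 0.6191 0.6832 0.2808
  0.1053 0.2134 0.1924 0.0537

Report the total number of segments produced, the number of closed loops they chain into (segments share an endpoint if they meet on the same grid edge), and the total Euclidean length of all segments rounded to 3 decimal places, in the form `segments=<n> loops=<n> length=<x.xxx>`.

cell (1,0): code 0100 → (1.475,1.000)–(2.000,0.565)
cell (1,1): code 1100 → (1.265,2.000)–(1.475,1.000)
cell (1,2): code 1000 → (2.000,2.635)–(1.265,2.000)
cell (2,0): code 0010 → (2.000,0.565)–(2.933,1.000)
cell (2,1): code 0111 → (2.933,1.000)–(3.000,1.217)
cell (2,2): code 1001 → (3.000,2.125)–(2.000,2.635)
cell (3,1): code 0010 → (3.000,1.217)–(3.102,2.000)
cell (3,2): code 0001 → (3.102,2.000)–(3.000,2.125)
total: 8 segments, chained into 1 closed loop(s), length Σ = 6.005199

segments=8 loops=1 length=6.005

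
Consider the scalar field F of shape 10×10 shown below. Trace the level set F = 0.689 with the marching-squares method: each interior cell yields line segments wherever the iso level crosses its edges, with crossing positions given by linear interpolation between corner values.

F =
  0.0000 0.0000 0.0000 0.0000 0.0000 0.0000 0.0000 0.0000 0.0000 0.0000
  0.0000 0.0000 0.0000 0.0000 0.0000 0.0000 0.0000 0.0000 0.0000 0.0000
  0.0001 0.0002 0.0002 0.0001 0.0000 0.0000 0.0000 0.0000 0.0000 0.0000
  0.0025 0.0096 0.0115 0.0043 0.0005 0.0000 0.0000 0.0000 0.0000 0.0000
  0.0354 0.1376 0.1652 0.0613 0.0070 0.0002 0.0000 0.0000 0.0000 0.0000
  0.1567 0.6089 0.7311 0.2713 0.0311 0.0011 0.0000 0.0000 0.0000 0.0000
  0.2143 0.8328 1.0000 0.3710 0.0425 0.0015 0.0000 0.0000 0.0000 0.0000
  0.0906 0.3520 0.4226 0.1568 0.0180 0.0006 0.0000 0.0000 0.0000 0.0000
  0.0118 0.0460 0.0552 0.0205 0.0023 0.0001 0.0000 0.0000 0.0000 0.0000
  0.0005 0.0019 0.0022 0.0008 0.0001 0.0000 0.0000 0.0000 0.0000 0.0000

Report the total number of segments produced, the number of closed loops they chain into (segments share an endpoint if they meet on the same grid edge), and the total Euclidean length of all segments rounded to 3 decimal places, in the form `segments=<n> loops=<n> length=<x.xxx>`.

cell (4,1): code 0100 → (4.926,2.000)–(5.000,1.655)
cell (4,2): code 1000 → (5.000,2.092)–(4.926,2.000)
cell (5,0): code 0100 → (5.358,1.000)–(6.000,0.768)
cell (5,1): code 1110 → (5.000,1.655)–(5.358,1.000)
cell (5,2): code 1001 → (6.000,2.494)–(5.000,2.092)
cell (6,0): code 0010 → (6.000,0.768)–(6.299,1.000)
cell (6,1): code 0011 → (6.299,1.000)–(6.539,2.000)
cell (6,2): code 0001 → (6.539,2.000)–(6.000,2.494)
total: 8 segments, chained into 1 closed loop(s), length Σ = 5.116591

segments=8 loops=1 length=5.117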